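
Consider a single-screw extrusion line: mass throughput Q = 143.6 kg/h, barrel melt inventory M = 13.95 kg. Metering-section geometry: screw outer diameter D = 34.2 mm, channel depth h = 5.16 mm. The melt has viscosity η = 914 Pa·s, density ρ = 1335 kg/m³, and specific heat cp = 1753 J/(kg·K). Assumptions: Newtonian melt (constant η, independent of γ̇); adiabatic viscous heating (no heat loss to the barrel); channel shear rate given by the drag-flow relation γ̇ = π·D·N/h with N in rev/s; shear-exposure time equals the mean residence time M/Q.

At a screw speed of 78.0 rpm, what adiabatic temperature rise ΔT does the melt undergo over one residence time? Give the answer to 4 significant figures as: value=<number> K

Throughput in SI: Q_s = 143.6 kg/h ÷ 3600 s/h = 0.0398889 kg/s
t_res = M / Q_s = 13.95 / 0.0398889 = 349.721 s
Geometry in metres: D = 34.2 mm → 0.0342 m, h = 5.16 mm → 0.00516 m; screw speed N = 78.0 rpm = 1.3 rev/s
Shear rate: γ̇ = πDN/h = π·0.0342·1.3/0.00516 = 27.0688 s⁻¹
ΔT = η·γ̇²·t_res / (ρ·cp) = 914 · (27.0688)² · 349.721 / (1335 · 1753) = 100.079 K

value=100.1 K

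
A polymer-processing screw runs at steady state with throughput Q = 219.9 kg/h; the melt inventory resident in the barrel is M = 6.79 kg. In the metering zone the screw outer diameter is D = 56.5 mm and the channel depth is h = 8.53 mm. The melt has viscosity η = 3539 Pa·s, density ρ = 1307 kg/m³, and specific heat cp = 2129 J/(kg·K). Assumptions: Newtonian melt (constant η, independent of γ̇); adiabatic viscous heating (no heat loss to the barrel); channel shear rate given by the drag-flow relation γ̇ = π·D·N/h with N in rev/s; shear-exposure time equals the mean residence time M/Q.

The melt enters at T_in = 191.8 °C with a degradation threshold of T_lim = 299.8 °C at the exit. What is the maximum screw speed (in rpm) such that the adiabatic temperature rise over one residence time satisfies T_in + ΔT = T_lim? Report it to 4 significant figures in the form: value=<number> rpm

value=79.69 rpm

Convert throughput: Q = 219.9 kg/h = 219.9/3600 = 0.0610833 kg/s
t_res = M / Q_s = 6.79 ÷ 0.0610833 = 111.16 s
Convert to metres: D = 0.0565 m, h = 0.00853 m
Allowable rise: ΔT_a = T_lim − T_in = 299.8 − 191.8 = 108 K
γ̇_max² = ΔT_a·ρ·cp/(η·t_res) = 108·1307·2129/(3539·111.16) = 763.919 s⁻²
γ̇_max = √763.919 = 27.6391 s⁻¹
N_max = γ̇_max h / (πD) = 27.6391·0.00853/(π·0.0565) = 1.32823 rev/s → ×60 = 79.694 rpm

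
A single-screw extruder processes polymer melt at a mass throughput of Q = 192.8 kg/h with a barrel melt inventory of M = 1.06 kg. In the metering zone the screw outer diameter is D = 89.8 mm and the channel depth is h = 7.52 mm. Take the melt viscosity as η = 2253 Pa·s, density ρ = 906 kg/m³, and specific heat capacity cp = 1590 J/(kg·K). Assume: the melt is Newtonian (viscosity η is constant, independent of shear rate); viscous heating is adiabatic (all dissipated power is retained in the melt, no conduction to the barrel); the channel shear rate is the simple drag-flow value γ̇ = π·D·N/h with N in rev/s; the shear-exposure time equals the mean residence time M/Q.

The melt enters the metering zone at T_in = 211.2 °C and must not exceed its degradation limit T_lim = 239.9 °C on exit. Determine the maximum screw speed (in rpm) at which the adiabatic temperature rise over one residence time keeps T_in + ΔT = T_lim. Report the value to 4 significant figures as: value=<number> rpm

value=48.70 rpm

Throughput in SI: Q_s = 192.8 kg/h ÷ 3600 s/h = 0.0535556 kg/s
t_res = M / Q_s = 1.06 ÷ 0.0535556 = 19.7925 s
Convert to metres: D = 0.0898 m, h = 0.00752 m
ΔT_a = T_lim − T_in = 239.9 °C − 211.2 °C = 28.7 K
Invert ΔT = ηγ̇²t_res/(ρcp) for γ̇: γ̇_max² = ΔT_a ρ cp / (η t_res) = 28.7·906·1590 / (2253·19.7925) = 927.139 s⁻²
γ̇_max = √927.139 = 30.449 s⁻¹
N_max = γ̇_max·h / (π·D) = 30.449 · 0.00752 / (π · 0.0898) = 0.811641 rev/s = 48.6985 rpm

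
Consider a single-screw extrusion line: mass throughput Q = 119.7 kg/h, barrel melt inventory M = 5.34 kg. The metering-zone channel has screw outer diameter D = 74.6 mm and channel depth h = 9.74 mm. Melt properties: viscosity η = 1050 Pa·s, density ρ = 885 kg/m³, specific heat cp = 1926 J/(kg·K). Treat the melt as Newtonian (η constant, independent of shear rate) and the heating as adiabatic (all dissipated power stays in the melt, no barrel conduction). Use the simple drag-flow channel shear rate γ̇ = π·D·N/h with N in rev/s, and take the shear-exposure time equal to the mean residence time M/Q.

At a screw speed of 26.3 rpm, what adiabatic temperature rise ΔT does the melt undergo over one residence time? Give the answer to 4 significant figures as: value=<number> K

Convert throughput: Q = 119.7 kg/h = 119.7/3600 = 0.03325 kg/s
t_res = M / Q_s = 5.34 / 0.03325 = 160.602 s
D = 74.6 mm = 0.0746 m;  h = 9.74 mm = 0.00974 m;  N = 26.3 rpm / 60 = 0.438333 rev/s
γ̇ = π·D·N / h = π · 0.0746 · 0.438333 / 0.00974 = 10.5471 s⁻¹
Adiabatic rise: ΔT = η γ̇² t_res / (ρ cp) = 1050·(10.5471)²·160.602 / (885·1926) = 11.0055 K

value=11.01 K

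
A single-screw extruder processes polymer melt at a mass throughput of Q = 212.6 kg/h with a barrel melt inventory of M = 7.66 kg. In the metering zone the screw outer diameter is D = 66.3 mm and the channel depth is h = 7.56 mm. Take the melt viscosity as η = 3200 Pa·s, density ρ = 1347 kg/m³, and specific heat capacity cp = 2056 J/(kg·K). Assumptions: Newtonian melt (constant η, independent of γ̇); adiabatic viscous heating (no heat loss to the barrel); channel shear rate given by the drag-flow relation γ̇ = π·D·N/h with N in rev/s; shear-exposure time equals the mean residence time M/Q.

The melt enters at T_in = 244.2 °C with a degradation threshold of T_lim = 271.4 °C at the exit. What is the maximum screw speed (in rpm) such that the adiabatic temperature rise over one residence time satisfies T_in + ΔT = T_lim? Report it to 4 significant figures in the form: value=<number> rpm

value=29.34 rpm

Throughput in SI: Q_s = 212.6 kg/h ÷ 3600 s/h = 0.0590556 kg/s
Mean residence time: t_res = M/Q_s = 7.66 kg / 0.0590556 kg/s = 129.708 s
Convert to metres: D = 0.0663 m, h = 0.00756 m
Allowable rise: ΔT_a = T_lim − T_in = 271.4 − 244.2 = 27.2 K
Invert ΔT = ηγ̇²t_res/(ρcp) for γ̇: γ̇_max² = ΔT_a ρ cp / (η t_res) = 27.2·1347·2056 / (3200·129.708) = 181.485 s⁻²
γ̇_max = sqrt(181.485) = 13.4717 s⁻¹
N_max = γ̇_max·h / (π·D) = 13.4717 · 0.00756 / (π · 0.0663) = 0.488967 rev/s = 29.338 rpm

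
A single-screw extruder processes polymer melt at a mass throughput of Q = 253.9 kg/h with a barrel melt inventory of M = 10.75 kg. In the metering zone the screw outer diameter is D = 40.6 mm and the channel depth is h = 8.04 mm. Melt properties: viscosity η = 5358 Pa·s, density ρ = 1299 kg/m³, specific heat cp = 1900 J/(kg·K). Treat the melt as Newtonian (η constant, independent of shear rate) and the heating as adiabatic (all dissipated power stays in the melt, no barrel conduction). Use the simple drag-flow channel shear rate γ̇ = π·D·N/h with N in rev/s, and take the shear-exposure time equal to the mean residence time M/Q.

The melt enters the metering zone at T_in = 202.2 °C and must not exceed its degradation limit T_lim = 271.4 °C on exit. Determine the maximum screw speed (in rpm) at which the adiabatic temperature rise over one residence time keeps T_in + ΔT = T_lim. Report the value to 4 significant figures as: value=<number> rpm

Convert throughput: Q = 253.9 kg/h = 253.9/3600 = 0.0705278 kg/s
t_res = M / Q_s = 10.75 ÷ 0.0705278 = 152.422 s
Geometry in SI: D = 40.6 mm → 0.0406 m, h = 8.04 mm → 0.00804 m
ΔT_a = T_lim − T_in = 271.4 °C − 202.2 °C = 69.2 K
γ̇_max² = ΔT_a·ρ·cp/(η·t_res) = 69.2·1299·1900/(5358·152.422) = 209.131 s⁻²
γ̇_max = sqrt(209.131) = 14.4614 s⁻¹
N_max = γ̇_max·h / (π·D) = 14.4614 · 0.00804 / (π · 0.0406) = 0.911568 rev/s = 54.6941 rpm

value=54.69 rpm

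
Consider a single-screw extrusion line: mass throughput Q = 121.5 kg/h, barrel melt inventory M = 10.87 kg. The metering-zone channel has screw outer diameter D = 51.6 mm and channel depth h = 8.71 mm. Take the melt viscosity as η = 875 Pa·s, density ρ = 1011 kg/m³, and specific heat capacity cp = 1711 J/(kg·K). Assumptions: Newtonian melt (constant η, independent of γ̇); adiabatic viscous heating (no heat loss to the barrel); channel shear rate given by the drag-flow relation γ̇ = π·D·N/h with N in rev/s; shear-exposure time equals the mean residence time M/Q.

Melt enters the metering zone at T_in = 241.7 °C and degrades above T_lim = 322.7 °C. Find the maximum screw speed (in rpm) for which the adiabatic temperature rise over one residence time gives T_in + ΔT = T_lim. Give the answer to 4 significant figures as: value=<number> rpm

value=71.88 rpm

Q_s = Q / 3600 = 121.5 / 3600 = 0.03375 kg/s
Mean residence time: t_res = M/Q_s = 10.87 kg / 0.03375 kg/s = 322.074 s
Geometry in SI: D = 51.6 mm → 0.0516 m, h = 8.71 mm → 0.00871 m
ΔT_a = T_lim − T_in = 322.7 − 241.7 = 81 K
γ̇_max² = ΔT_a·ρ·cp / (η·t_res) = [81 × 1011 × 1711] / [875 × 322.074] = 497.19 s⁻²
γ̇_max = sqrt(497.19) = 22.2978 s⁻¹
Solve γ̇ = πDN/h for N: N_max = γ̇_max·h/(π·D) = 22.2978 × 0.00871 / (π × 0.0516) = 1.19806 rev/s = 71.8838 rpm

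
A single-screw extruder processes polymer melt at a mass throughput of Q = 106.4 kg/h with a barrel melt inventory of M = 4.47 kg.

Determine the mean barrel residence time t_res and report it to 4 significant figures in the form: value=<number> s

Throughput in SI: Q_s = 106.4 kg/h ÷ 3600 s/h = 0.0295556 kg/s
t_res = M / Q_s = 4.47 ÷ 0.0295556 = 151.241 s

value=151.2 s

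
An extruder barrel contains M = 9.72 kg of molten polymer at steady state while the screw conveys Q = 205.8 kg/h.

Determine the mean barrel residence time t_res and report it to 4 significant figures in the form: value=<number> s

value=170.0 s

Throughput in SI: Q_s = 205.8 kg/h ÷ 3600 s/h = 0.0571667 kg/s
Mean residence time: t_res = M/Q_s = 9.72 kg / 0.0571667 kg/s = 170.029 s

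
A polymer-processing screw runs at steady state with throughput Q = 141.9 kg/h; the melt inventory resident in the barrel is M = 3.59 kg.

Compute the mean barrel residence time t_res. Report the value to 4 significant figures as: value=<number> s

Throughput in SI: Q_s = 141.9 kg/h ÷ 3600 s/h = 0.0394167 kg/s
t_res = M / Q_s = 3.59 / 0.0394167 = 91.0782 s

value=91.08 s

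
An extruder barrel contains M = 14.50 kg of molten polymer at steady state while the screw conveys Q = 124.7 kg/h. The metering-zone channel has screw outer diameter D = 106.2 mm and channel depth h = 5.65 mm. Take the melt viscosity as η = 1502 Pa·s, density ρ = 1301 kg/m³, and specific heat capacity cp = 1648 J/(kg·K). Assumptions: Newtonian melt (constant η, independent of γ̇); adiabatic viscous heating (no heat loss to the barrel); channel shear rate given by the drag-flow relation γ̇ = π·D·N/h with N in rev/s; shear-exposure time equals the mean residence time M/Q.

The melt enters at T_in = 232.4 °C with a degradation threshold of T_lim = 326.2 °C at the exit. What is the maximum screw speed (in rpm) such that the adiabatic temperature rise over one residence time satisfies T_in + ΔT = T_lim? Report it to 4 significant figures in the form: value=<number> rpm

value=18.17 rpm

Throughput in SI: Q_s = 124.7 kg/h ÷ 3600 s/h = 0.0346389 kg/s
Mean residence time: t_res = M/Q_s = 14.50 kg / 0.0346389 kg/s = 418.605 s
Geometry in SI: D = 106.2 mm → 0.1062 m, h = 5.65 mm → 0.00565 m
ΔT_a = T_lim − T_in = 326.2 °C − 232.4 °C = 93.8 K
Invert ΔT = ηγ̇²t_res/(ρcp) for γ̇: γ̇_max² = ΔT_a ρ cp / (η t_res) = 93.8·1301·1648 / (1502·418.605) = 319.863 s⁻²
γ̇_max = √319.863 = 17.8847 s⁻¹
Solve γ̇ = πDN/h for N: N_max = γ̇_max·h/(π·D) = 17.8847 × 0.00565 / (π × 0.1062) = 0.30287 rev/s = 18.1722 rpm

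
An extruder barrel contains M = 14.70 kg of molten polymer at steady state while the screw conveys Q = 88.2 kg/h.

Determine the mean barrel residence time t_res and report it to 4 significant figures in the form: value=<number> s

value=600.0 s

Convert throughput: Q = 88.2 kg/h = 88.2/3600 = 0.0245 kg/s
Mean residence time: t_res = M/Q_s = 14.70 kg / 0.0245 kg/s = 600 s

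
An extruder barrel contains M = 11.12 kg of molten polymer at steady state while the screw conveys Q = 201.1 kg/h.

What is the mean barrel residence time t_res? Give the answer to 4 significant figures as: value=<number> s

Convert throughput: Q = 201.1 kg/h = 201.1/3600 = 0.0558611 kg/s
t_res = M / Q_s = 11.12 / 0.0558611 = 199.065 s

value=199.1 s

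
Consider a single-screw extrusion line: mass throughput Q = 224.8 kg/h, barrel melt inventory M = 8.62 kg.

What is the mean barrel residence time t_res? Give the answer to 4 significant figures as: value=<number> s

value=138.0 s

Q_s = Q / 3600 = 224.8 / 3600 = 0.0624444 kg/s
Mean residence time: t_res = M/Q_s = 8.62 kg / 0.0624444 kg/s = 138.043 s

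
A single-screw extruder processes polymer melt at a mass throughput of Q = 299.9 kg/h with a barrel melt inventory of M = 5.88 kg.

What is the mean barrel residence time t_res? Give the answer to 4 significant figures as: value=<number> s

value=70.58 s

Throughput in SI: Q_s = 299.9 kg/h ÷ 3600 s/h = 0.0833056 kg/s
t_res = M / Q_s = 5.88 ÷ 0.0833056 = 70.5835 s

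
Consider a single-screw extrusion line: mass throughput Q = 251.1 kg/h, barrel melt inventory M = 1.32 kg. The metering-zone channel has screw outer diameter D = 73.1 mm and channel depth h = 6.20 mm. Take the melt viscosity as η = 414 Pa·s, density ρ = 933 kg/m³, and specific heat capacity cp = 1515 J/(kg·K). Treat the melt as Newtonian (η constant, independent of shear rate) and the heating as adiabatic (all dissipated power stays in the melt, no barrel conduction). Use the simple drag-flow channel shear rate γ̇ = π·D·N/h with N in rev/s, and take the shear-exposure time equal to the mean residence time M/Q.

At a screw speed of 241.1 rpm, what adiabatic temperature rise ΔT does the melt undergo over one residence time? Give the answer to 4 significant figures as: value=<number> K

value=122.8 K

Q_s = Q / 3600 = 251.1 / 3600 = 0.06975 kg/s
t_res = M / Q_s = 1.32 / 0.06975 = 18.9247 s
Geometry in metres: D = 73.1 mm → 0.0731 m, h = 6.20 mm → 0.0062 m; screw speed N = 241.1 rpm = 4.01833 rev/s
γ̇ = π D N / h = (π)(0.0731)(4.01833) / 0.0062 = 148.841 s⁻¹
ΔT = η·γ̇²·t_res/(ρ·cp) = [414 × 148.841² × 18.9247] / [933 × 1515] = 122.794 K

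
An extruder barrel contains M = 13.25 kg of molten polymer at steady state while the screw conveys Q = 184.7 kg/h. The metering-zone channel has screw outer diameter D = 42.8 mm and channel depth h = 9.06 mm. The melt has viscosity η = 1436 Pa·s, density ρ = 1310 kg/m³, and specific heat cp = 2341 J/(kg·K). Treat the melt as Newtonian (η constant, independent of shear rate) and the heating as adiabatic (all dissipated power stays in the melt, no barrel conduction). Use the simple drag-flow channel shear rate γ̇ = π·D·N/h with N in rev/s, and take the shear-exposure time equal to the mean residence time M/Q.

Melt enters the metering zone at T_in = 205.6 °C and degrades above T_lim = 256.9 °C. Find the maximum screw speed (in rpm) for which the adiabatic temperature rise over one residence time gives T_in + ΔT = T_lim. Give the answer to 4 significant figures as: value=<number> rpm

Throughput in SI: Q_s = 184.7 kg/h ÷ 3600 s/h = 0.0513056 kg/s
t_res = M / Q_s = 13.25 / 0.0513056 = 258.257 s
Geometry in SI: D = 42.8 mm → 0.0428 m, h = 9.06 mm → 0.00906 m
Allowable rise: ΔT_a = T_lim − T_in = 256.9 − 205.6 = 51.3 K
Invert ΔT = ηγ̇²t_res/(ρcp) for γ̇: γ̇_max² = ΔT_a ρ cp / (η t_res) = 51.3·1310·2341 / (1436·258.257) = 424.213 s⁻²
Take the square root: γ̇_max = √(424.213) = 20.5964 s⁻¹
Solve γ̇ = πDN/h for N: N_max = γ̇_max·h/(π·D) = 20.5964 × 0.00906 / (π × 0.0428) = 1.3878 rev/s = 83.268 rpm

value=83.27 rpm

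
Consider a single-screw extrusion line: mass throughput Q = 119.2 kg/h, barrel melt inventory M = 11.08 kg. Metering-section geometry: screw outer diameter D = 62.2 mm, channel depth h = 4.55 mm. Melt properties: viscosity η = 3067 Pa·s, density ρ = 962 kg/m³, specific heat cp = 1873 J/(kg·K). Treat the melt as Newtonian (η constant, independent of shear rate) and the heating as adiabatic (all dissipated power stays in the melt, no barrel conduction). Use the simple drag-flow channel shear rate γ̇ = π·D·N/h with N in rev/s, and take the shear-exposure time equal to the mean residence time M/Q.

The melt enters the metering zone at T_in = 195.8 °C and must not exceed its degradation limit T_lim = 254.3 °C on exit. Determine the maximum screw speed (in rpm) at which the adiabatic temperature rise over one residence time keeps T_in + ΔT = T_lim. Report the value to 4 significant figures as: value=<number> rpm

value=14.16 rpm

Q_s = Q / 3600 = 119.2 / 3600 = 0.0331111 kg/s
t_res = M / Q_s = 11.08 / 0.0331111 = 334.631 s
Geometry in SI: D = 62.2 mm → 0.0622 m, h = 4.55 mm → 0.00455 m
ΔT_a = T_lim − T_in = 254.3 °C − 195.8 °C = 58.5 K
γ̇_max² = ΔT_a·ρ·cp / (η·t_res) = [58.5 × 962 × 1873] / [3067 × 334.631] = 102.704 s⁻²
γ̇_max = √102.704 = 10.1343 s⁻¹
Solve γ̇ = πDN/h for N: N_max = γ̇_max·h/(π·D) = 10.1343 × 0.00455 / (π × 0.0622) = 0.235975 rev/s = 14.1585 rpm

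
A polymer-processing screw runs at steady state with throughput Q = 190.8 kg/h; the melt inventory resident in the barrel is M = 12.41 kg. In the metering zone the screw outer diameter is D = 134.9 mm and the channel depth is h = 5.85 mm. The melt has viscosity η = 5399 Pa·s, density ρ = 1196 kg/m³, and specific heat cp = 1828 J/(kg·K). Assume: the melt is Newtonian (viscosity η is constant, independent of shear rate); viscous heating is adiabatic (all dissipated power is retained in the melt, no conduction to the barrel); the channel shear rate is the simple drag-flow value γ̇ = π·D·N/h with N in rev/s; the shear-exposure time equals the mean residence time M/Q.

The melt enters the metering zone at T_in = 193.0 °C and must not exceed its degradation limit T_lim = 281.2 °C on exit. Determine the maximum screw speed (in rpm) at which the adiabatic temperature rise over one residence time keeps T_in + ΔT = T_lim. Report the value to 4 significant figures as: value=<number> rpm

Convert throughput: Q = 190.8 kg/h = 190.8/3600 = 0.053 kg/s
t_res = M / Q_s = 12.41 / 0.053 = 234.151 s
D = 134.9 mm = 0.1349 m;  h = 5.85 mm = 0.00585 m
Allowable rise: ΔT_a = T_lim − T_in = 281.2 − 193.0 = 88.2 K
γ̇_max² = ΔT_a·ρ·cp / (η·t_res) = [88.2 × 1196 × 1828] / [5399 × 234.151] = 152.534 s⁻²
γ̇_max = √152.534 = 12.3505 s⁻¹
N_max = γ̇_max·h / (π·D) = 12.3505 · 0.00585 / (π · 0.1349) = 0.170482 rev/s = 10.2289 rpm

value=10.23 rpm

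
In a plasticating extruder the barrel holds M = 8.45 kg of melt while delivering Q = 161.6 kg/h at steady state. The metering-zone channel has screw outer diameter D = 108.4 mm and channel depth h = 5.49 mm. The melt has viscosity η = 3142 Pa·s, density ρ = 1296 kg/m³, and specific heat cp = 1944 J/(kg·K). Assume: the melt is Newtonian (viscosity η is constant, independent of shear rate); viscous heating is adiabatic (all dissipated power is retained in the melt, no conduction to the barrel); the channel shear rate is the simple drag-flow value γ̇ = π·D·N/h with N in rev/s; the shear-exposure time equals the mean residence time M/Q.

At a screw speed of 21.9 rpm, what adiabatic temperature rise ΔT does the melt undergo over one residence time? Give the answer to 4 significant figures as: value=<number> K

Throughput in SI: Q_s = 161.6 kg/h ÷ 3600 s/h = 0.0448889 kg/s
t_res = M / Q_s = 8.45 / 0.0448889 = 188.243 s
Convert to SI: D = 0.1084 m, h = 0.00549 m, N = 21.9/60 = 0.365 rev/s
γ̇ = π·D·N / h = π · 0.1084 · 0.365 / 0.00549 = 22.6412 s⁻¹
ΔT = η·γ̇²·t_res / (ρ·cp) = 3142 · (22.6412)² · 188.243 / (1296 · 1944) = 120.343 K

value=120.3 K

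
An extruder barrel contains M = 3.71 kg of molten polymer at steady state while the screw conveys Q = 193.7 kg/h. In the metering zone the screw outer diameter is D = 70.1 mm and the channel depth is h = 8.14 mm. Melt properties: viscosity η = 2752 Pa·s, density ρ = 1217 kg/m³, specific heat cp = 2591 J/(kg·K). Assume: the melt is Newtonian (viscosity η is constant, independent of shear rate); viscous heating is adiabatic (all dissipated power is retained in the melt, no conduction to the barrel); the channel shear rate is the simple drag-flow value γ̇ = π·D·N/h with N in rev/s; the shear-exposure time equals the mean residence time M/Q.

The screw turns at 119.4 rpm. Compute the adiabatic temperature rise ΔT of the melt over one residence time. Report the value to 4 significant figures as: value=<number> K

value=174.4 K

Q_s = Q / 3600 = 193.7 / 3600 = 0.0538056 kg/s
t_res = M / Q_s = 3.71 ÷ 0.0538056 = 68.952 s
Convert to SI: D = 0.0701 m, h = 0.00814 m, N = 119.4/60 = 1.99 rev/s
Shear rate: γ̇ = πDN/h = π·0.0701·1.99/0.00814 = 53.8389 s⁻¹
ΔT = η·γ̇²·t_res/(ρ·cp) = [2752 × 53.8389² × 68.952] / [1217 × 2591] = 174.434 K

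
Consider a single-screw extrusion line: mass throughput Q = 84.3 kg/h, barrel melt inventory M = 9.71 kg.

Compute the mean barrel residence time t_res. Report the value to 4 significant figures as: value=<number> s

value=414.7 s

Throughput in SI: Q_s = 84.3 kg/h ÷ 3600 s/h = 0.0234167 kg/s
Mean residence time: t_res = M/Q_s = 9.71 kg / 0.0234167 kg/s = 414.662 s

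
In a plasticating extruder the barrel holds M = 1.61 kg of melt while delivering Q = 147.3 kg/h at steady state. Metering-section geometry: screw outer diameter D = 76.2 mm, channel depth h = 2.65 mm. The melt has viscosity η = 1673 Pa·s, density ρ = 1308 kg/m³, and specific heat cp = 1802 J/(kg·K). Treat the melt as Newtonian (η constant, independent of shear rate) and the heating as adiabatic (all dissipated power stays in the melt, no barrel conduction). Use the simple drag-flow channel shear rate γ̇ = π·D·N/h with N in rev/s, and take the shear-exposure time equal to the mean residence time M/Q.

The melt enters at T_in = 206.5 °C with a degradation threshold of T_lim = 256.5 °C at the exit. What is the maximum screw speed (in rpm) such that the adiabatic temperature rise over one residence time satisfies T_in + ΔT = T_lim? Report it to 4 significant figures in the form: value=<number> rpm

value=28.10 rpm

Throughput in SI: Q_s = 147.3 kg/h ÷ 3600 s/h = 0.0409167 kg/s
t_res = M / Q_s = 1.61 / 0.0409167 = 39.3483 s
Geometry in SI: D = 76.2 mm → 0.0762 m, h = 2.65 mm → 0.00265 m
Allowable rise: ΔT_a = T_lim − T_in = 256.5 − 206.5 = 50 K
Invert ΔT = ηγ̇²t_res/(ρcp) for γ̇: γ̇_max² = ΔT_a ρ cp / (η t_res) = 50·1308·1802 / (1673·39.3483) = 1790.24 s⁻²
γ̇_max = sqrt(1790.24) = 42.3112 s⁻¹
N_max = γ̇_max h / (πD) = 42.3112·0.00265/(π·0.0762) = 0.468378 rev/s → ×60 = 28.1027 rpm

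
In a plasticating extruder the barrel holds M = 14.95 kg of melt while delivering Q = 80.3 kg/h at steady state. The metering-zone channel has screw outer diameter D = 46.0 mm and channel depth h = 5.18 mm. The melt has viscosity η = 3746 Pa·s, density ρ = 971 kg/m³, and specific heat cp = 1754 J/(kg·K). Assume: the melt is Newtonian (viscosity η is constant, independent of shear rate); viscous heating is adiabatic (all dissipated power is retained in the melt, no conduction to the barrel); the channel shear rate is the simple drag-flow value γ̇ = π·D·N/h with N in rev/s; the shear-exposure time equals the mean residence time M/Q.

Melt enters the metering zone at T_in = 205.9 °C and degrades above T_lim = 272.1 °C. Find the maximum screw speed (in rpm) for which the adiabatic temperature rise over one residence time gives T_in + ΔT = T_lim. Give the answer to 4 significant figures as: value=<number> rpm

Convert throughput: Q = 80.3 kg/h = 80.3/3600 = 0.0223056 kg/s
t_res = M / Q_s = 14.95 / 0.0223056 = 670.237 s
Geometry in SI: D = 46.0 mm → 0.046 m, h = 5.18 mm → 0.00518 m
ΔT_a = T_lim − T_in = 272.1 − 205.9 = 66.2 K
γ̇_max² = ΔT_a·ρ·cp/(η·t_res) = 66.2·971·1754/(3746·670.237) = 44.9067 s⁻²
γ̇_max = √44.9067 = 6.70124 s⁻¹
Solve γ̇ = πDN/h for N: N_max = γ̇_max·h/(π·D) = 6.70124 × 0.00518 / (π × 0.046) = 0.240202 rev/s = 14.4121 rpm

value=14.41 rpm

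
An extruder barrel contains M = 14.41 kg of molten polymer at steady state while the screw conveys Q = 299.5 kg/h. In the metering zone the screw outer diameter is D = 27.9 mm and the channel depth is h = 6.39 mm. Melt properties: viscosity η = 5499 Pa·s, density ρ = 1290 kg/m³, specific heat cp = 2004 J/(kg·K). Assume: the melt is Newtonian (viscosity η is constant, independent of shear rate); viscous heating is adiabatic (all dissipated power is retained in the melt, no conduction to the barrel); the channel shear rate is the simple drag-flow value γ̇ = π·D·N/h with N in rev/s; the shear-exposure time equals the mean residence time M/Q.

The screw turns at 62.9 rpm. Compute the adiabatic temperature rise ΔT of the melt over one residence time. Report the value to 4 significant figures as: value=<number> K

Convert throughput: Q = 299.5 kg/h = 299.5/3600 = 0.0831944 kg/s
t_res = M / Q_s = 14.41 ÷ 0.0831944 = 173.209 s
D = 27.9 mm = 0.0279 m;  h = 6.39 mm = 0.00639 m;  N = 62.9 rpm / 60 = 1.04833 rev/s
γ̇ = π·D·N / h = π · 0.0279 · 1.04833 / 0.00639 = 14.3798 s⁻¹
ΔT = η·γ̇²·t_res/(ρ·cp) = [5499 × 14.3798² × 173.209] / [1290 × 2004] = 76.1853 K

value=76.19 K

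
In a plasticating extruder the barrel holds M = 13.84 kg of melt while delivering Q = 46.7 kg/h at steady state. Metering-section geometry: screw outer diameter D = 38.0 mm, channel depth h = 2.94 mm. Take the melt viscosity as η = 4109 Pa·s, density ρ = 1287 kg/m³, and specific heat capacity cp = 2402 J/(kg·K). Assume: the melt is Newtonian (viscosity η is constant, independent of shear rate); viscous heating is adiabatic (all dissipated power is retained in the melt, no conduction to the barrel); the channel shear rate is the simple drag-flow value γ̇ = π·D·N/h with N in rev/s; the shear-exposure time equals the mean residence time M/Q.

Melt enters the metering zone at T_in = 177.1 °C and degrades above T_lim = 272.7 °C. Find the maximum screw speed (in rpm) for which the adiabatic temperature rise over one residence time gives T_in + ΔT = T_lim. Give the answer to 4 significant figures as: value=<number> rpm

Q_s = Q / 3600 = 46.7 / 3600 = 0.0129722 kg/s
Mean residence time: t_res = M/Q_s = 13.84 kg / 0.0129722 kg/s = 1066.9 s
Geometry in SI: D = 38.0 mm → 0.038 m, h = 2.94 mm → 0.00294 m
ΔT_a = T_lim − T_in = 272.7 − 177.1 = 95.6 K
Invert ΔT = ηγ̇²t_res/(ρcp) for γ̇: γ̇_max² = ΔT_a ρ cp / (η t_res) = 95.6·1287·2402 / (4109·1066.9) = 67.4142 s⁻²
γ̇_max = √67.4142 = 8.21062 s⁻¹
N_max = γ̇_max h / (πD) = 8.21062·0.00294/(π·0.038) = 0.202204 rev/s → ×60 = 12.1322 rpm

value=12.13 rpm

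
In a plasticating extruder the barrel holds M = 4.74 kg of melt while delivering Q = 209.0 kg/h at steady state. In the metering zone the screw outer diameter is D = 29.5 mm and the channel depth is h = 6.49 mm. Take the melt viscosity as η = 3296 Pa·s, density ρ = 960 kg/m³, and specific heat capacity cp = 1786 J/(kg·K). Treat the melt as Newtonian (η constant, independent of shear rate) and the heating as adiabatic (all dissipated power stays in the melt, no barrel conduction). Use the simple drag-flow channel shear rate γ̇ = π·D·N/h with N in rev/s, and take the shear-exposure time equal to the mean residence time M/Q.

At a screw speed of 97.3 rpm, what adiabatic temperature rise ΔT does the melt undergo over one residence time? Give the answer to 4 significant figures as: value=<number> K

Throughput in SI: Q_s = 209.0 kg/h ÷ 3600 s/h = 0.0580556 kg/s
t_res = M / Q_s = 4.74 / 0.0580556 = 81.6459 s
Geometry in metres: D = 29.5 mm → 0.0295 m, h = 6.49 mm → 0.00649 m; screw speed N = 97.3 rpm = 1.62167 rev/s
γ̇ = π D N / h = (π)(0.0295)(1.62167) / 0.00649 = 23.1573 s⁻¹
ΔT = η·γ̇²·t_res / (ρ·cp) = 3296 · (23.1573)² · 81.6459 / (960 · 1786) = 84.1679 K

value=84.17 K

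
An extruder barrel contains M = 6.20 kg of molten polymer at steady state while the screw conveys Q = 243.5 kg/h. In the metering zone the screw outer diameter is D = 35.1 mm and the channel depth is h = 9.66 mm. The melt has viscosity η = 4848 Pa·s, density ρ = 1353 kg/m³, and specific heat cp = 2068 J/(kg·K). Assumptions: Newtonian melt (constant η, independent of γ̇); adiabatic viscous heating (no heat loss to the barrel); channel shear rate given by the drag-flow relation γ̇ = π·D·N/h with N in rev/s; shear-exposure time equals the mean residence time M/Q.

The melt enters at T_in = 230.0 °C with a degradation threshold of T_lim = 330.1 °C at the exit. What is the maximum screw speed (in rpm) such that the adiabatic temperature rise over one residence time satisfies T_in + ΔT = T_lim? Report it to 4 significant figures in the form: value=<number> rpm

value=132.0 rpm

Convert throughput: Q = 243.5 kg/h = 243.5/3600 = 0.0676389 kg/s
t_res = M / Q_s = 6.20 / 0.0676389 = 91.6632 s
Convert to metres: D = 0.0351 m, h = 0.00966 m
ΔT_a = T_lim − T_in = 330.1 °C − 230.0 °C = 100.1 K
Invert ΔT = ηγ̇²t_res/(ρcp) for γ̇: γ̇_max² = ΔT_a ρ cp / (η t_res) = 100.1·1353·2068 / (4848·91.6632) = 630.267 s⁻²
γ̇_max = sqrt(630.267) = 25.1051 s⁻¹
N_max = γ̇_max h / (πD) = 25.1051·0.00966/(π·0.0351) = 2.19929 rev/s → ×60 = 131.957 rpm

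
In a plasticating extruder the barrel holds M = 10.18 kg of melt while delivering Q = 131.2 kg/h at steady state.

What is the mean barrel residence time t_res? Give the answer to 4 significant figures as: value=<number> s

value=279.3 s

Throughput in SI: Q_s = 131.2 kg/h ÷ 3600 s/h = 0.0364444 kg/s
t_res = M / Q_s = 10.18 / 0.0364444 = 279.329 s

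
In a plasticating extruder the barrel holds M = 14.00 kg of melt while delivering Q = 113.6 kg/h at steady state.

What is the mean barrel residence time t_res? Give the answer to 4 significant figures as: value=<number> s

Convert throughput: Q = 113.6 kg/h = 113.6/3600 = 0.0315556 kg/s
t_res = M / Q_s = 14.00 / 0.0315556 = 443.662 s

value=443.7 s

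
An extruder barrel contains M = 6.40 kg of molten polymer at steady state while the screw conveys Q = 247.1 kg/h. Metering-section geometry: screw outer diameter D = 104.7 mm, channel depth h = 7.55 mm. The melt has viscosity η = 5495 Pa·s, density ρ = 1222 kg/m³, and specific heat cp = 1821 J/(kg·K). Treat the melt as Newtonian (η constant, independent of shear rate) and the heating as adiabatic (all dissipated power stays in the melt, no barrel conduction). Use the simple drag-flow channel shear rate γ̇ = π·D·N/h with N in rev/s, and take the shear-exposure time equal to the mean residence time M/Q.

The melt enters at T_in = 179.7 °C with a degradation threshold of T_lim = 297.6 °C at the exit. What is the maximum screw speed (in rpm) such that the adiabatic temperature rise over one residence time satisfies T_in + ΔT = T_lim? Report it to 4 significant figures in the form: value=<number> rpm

value=31.16 rpm

Q_s = Q / 3600 = 247.1 / 3600 = 0.0686389 kg/s
Mean residence time: t_res = M/Q_s = 6.40 kg / 0.0686389 kg/s = 93.2416 s
Convert to metres: D = 0.1047 m, h = 0.00755 m
ΔT_a = T_lim − T_in = 297.6 °C − 179.7 °C = 117.9 K
γ̇_max² = ΔT_a·ρ·cp/(η·t_res) = 117.9·1222·1821/(5495·93.2416) = 512.056 s⁻²
γ̇_max = sqrt(512.056) = 22.6287 s⁻¹
N_max = γ̇_max h / (πD) = 22.6287·0.00755/(π·0.1047) = 0.519409 rev/s → ×60 = 31.1645 rpm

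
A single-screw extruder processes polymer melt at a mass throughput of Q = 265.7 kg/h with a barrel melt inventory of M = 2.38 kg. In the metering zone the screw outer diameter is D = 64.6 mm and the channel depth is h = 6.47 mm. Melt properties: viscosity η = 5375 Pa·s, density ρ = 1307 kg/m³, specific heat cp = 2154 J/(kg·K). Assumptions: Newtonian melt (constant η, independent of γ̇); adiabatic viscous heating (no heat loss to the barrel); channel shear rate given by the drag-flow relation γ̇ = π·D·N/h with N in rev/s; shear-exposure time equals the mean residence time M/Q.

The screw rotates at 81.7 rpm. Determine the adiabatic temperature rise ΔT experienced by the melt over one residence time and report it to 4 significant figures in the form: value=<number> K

value=112.3 K

Q_s = Q / 3600 = 265.7 / 3600 = 0.0738056 kg/s
Mean residence time: t_res = M/Q_s = 2.38 kg / 0.0738056 kg/s = 32.2469 s
Convert to SI: D = 0.0646 m, h = 0.00647 m, N = 81.7/60 = 1.36167 rev/s
Shear rate: γ̇ = πDN/h = π·0.0646·1.36167/0.00647 = 42.7119 s⁻¹
ΔT = η·γ̇²·t_res/(ρ·cp) = [5375 × 42.7119² × 32.2469] / [1307 × 2154] = 112.316 K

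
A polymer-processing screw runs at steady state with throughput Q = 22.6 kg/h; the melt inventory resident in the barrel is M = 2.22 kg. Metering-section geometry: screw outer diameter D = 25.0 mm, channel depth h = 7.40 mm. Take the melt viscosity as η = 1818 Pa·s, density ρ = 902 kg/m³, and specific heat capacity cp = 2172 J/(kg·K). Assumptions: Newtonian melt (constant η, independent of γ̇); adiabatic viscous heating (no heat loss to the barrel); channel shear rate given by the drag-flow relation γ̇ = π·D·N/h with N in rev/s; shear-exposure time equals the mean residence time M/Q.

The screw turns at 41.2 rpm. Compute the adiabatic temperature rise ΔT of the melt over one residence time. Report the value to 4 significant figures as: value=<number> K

Q_s = Q / 3600 = 22.6 / 3600 = 0.00627778 kg/s
Mean residence time: t_res = M/Q_s = 2.22 kg / 0.00627778 kg/s = 353.628 s
Convert to SI: D = 0.025 m, h = 0.0074 m, N = 41.2/60 = 0.686667 rev/s
Shear rate: γ̇ = πDN/h = π·0.025·0.686667/0.0074 = 7.28793 s⁻¹
Adiabatic rise: ΔT = η γ̇² t_res / (ρ cp) = 1818·(7.28793)²·353.628 / (902·2172) = 17.4294 K

value=17.43 K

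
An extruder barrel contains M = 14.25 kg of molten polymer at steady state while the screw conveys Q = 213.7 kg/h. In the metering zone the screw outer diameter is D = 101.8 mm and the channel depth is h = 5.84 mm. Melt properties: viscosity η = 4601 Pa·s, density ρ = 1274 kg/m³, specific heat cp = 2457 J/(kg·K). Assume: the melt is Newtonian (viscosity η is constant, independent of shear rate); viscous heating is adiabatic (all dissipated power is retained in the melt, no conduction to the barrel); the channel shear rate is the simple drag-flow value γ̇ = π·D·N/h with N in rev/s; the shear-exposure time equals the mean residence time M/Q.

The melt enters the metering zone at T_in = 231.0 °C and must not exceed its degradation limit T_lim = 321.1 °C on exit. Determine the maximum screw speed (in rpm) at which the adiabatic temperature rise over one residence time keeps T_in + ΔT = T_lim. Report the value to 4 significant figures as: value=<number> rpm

value=17.51 rpm

Throughput in SI: Q_s = 213.7 kg/h ÷ 3600 s/h = 0.0593611 kg/s
t_res = M / Q_s = 14.25 / 0.0593611 = 240.056 s
Convert to metres: D = 0.1018 m, h = 0.00584 m
Allowable rise: ΔT_a = T_lim − T_in = 321.1 − 231.0 = 90.1 K
Invert ΔT = ηγ̇²t_res/(ρcp) for γ̇: γ̇_max² = ΔT_a ρ cp / (η t_res) = 90.1·1274·2457 / (4601·240.056) = 255.349 s⁻²
γ̇_max = √255.349 = 15.9796 s⁻¹
Solve γ̇ = πDN/h for N: N_max = γ̇_max·h/(π·D) = 15.9796 × 0.00584 / (π × 0.1018) = 0.291798 rev/s = 17.5079 rpm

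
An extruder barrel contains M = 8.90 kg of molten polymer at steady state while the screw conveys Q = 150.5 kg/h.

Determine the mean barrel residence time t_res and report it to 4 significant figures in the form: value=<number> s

value=212.9 s

Q_s = Q / 3600 = 150.5 / 3600 = 0.0418056 kg/s
t_res = M / Q_s = 8.90 ÷ 0.0418056 = 212.89 s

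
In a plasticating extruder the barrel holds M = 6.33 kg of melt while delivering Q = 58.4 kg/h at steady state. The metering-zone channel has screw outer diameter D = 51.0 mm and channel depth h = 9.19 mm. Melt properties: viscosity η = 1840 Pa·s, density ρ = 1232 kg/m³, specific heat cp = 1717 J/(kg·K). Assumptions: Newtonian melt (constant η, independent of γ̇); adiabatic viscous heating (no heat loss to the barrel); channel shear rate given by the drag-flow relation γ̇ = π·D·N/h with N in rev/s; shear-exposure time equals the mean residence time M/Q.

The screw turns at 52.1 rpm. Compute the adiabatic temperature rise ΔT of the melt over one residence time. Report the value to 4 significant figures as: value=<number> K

Convert throughput: Q = 58.4 kg/h = 58.4/3600 = 0.0162222 kg/s
t_res = M / Q_s = 6.33 ÷ 0.0162222 = 390.205 s
D = 51.0 mm = 0.051 m;  h = 9.19 mm = 0.00919 m;  N = 52.1 rpm / 60 = 0.868333 rev/s
Shear rate: γ̇ = πDN/h = π·0.051·0.868333/0.00919 = 15.1388 s⁻¹
Adiabatic rise: ΔT = η γ̇² t_res / (ρ cp) = 1840·(15.1388)²·390.205 / (1232·1717) = 77.7879 K

value=77.79 K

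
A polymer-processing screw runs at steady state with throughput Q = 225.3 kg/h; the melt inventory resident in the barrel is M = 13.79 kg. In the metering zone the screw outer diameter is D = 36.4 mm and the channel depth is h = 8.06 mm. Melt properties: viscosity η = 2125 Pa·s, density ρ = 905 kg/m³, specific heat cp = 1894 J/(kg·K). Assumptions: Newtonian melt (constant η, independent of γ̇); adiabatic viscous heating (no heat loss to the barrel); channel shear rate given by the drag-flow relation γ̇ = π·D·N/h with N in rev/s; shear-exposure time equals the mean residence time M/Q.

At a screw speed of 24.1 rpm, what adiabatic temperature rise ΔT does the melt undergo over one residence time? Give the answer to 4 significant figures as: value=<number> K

Throughput in SI: Q_s = 225.3 kg/h ÷ 3600 s/h = 0.0625833 kg/s
Mean residence time: t_res = M/Q_s = 13.79 kg / 0.0625833 kg/s = 220.346 s
Geometry in metres: D = 36.4 mm → 0.0364 m, h = 8.06 mm → 0.00806 m; screw speed N = 24.1 rpm = 0.401667 rev/s
γ̇ = π·D·N / h = π · 0.0364 · 0.401667 / 0.00806 = 5.69878 s⁻¹
ΔT = η·γ̇²·t_res/(ρ·cp) = [2125 × 5.69878² × 220.346] / [905 × 1894] = 8.87156 K

value=8.872 K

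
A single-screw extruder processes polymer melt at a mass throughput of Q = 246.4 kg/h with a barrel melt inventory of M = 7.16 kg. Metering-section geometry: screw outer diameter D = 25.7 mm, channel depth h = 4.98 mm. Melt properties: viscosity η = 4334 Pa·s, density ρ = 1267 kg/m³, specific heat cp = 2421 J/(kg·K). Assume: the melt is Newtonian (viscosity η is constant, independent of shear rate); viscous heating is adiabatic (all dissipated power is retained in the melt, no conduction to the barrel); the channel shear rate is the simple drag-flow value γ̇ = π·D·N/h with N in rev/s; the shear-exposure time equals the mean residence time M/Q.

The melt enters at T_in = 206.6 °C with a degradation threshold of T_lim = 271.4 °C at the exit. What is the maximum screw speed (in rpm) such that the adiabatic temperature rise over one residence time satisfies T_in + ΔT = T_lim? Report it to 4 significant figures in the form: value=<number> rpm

Q_s = Q / 3600 = 246.4 / 3600 = 0.0684444 kg/s
t_res = M / Q_s = 7.16 / 0.0684444 = 104.61 s
Geometry in SI: D = 25.7 mm → 0.0257 m, h = 4.98 mm → 0.00498 m
ΔT_a = T_lim − T_in = 271.4 − 206.6 = 64.8 K
γ̇_max² = ΔT_a·ρ·cp/(η·t_res) = 64.8·1267·2421/(4334·104.61) = 438.412 s⁻²
γ̇_max = sqrt(438.412) = 20.9383 s⁻¹
N_max = γ̇_max·h / (π·D) = 20.9383 · 0.00498 / (π · 0.0257) = 1.29148 rev/s = 77.4888 rpm

value=77.49 rpm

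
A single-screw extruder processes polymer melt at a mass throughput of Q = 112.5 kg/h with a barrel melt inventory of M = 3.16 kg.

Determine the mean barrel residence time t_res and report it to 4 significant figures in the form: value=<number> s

Q_s = Q / 3600 = 112.5 / 3600 = 0.03125 kg/s
t_res = M / Q_s = 3.16 / 0.03125 = 101.12 s

value=101.1 s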